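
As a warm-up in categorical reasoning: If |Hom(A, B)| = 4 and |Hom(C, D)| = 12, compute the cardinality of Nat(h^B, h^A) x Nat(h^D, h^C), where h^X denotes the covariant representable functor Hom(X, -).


By the Yoneda lemma, Nat(h^B, h^A) is isomorphic to Hom(A, B),
so |Nat(h^B, h^A)| = |Hom(A, B)| and |Nat(h^D, h^C)| = |Hom(C, D)|.
|Hom(A, B)| = 4, |Hom(C, D)| = 12.
|Nat(h^B, h^A) x Nat(h^D, h^C)| = 4 * 12 = 48

48


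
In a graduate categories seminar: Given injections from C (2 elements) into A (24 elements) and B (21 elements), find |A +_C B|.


The pushout A +_C B identifies the images of C in A and B.
|A +_C B| = |A| + |B| - |C| (for injections).
= 24 + 21 - 2 = 43

43


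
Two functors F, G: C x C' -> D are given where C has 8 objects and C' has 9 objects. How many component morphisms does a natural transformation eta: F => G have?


A natural transformation eta: F => G assigns one component morphism per
object of the domain category.
The domain is the product category C x C', so
|Ob(C x C')| = |Ob(C)| * |Ob(C')| = 8 * 9 = 72.
Therefore eta has 72 component morphisms.

72


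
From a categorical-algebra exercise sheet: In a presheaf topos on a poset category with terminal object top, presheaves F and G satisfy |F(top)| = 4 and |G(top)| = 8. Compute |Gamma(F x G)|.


Global sections of a presheaf on a poset with terminal top satisfy
Gamma(H) ~ H(top). Presheaves admit pointwise products, so
(F x G)(top) = F(top) x G(top) (Cartesian product).
|Gamma(F x G)| = |F(top)| * |G(top)| = 4 * 8 = 32.

32


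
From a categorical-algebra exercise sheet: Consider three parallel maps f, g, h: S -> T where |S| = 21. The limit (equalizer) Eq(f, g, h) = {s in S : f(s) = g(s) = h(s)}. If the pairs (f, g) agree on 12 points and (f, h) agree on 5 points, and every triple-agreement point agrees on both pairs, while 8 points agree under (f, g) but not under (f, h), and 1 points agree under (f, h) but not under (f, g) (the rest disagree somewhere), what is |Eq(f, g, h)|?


Eq(f, g, h) is the triple-agreement set: points in S where all three
maps take the same value. Using inclusion-exclusion on the pairwise data:
Pair (f, g) agrees on 12 points; pair (f, h) on 5 points.
Points agreeing under (f, g) but not (f, h) = 8; under (f, h) but not (f, g) = 1.
Triple-agreement = agreement-in-(f, g) minus points that agree under (f, g) but not (f, h):
|Eq(f, g, h)| = 12 - 8 = 4
(cross-check via (f, h): 5 - 1 = 4.)

4


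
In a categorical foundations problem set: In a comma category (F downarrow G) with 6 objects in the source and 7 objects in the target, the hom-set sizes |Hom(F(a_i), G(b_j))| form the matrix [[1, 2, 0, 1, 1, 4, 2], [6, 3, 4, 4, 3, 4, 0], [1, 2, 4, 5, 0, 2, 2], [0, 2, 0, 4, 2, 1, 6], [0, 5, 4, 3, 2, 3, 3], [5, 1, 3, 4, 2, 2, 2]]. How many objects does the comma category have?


Objects of (F downarrow G) are triples (a, b, h: F(a)->G(b)).
The count equals the sum of all entries in the hom-matrix.
sum(row 0) = 11
sum(row 1) = 24
sum(row 2) = 16
sum(row 3) = 15
sum(row 4) = 20
sum(row 5) = 19
Grand total = 105

105


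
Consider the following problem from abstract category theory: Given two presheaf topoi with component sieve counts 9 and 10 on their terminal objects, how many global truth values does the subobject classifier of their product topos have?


In a product of presheaf topoi E_1 x E_2, the subobject classifier
is Omega = Omega_1 x Omega_2 (componentwise), so
|Omega(top)| = |Omega_1(top_1)| * |Omega_2(top_2)|.
= 9 * 10 = 90.

90


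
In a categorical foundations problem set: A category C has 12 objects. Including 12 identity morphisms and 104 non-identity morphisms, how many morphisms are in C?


Each object has an identity morphism, giving 12 identities.
Adding the 104 non-identity morphisms:
Total = 12 + 104 = 116

116


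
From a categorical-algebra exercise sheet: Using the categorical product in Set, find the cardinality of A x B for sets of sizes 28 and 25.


In Set, the product A x B is the Cartesian product.
By the universal property, |A x B| = |A| * |B|.
|A x B| = 28 * 25 = 700

700


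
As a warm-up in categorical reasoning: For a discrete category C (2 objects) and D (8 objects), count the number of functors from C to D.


A functor from a discrete category C to D is determined by
where each object maps. Each of the 2 objects of C can map
to any of the 8 objects of D independently.
Number of functors = 8^2 = 64

64


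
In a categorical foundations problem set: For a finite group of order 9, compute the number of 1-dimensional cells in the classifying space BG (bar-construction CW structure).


In the bar-construction CW model of BG, the n-cells are indexed by
n-tuples [g_1|...|g_n] of non-identity elements of G (degenerate
simplices with some g_i = e do not contribute cells), so there are
(|G| - 1)^n n-cells.
For dim = 1 with |G| = 9:
cells = (9 - 1)^1 = 8^1 = 8

8


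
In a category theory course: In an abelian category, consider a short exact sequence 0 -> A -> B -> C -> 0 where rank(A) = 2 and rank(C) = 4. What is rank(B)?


For a short exact sequence 0 -> A -> B -> C -> 0,
rank is additive: rank(B) = rank(A) + rank(C).
rank(B) = 2 + 4 = 6

6


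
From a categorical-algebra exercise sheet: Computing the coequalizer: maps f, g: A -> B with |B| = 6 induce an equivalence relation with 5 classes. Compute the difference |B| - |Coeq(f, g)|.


The coequalizer Coeq(f, g) = B / ~ has one element per equivalence class.
|B| = 6, |Coeq(f, g)| = 5.
|B| - |Coeq(f, g)| = 6 - 5 = 1.

1


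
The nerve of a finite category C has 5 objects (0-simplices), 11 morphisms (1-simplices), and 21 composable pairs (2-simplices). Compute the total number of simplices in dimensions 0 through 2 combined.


The 2-skeleton of the nerve N(C) consists of simplices in dimensions 0, 1, 2:
  |N(C)_0| = 5 (objects)
  |N(C)_1| = 11 (morphisms)
  |N(C)_2| = 21 (composable pairs)
Total = 5 + 11 + 21 = 37

37


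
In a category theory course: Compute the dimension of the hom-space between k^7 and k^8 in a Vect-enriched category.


In Vect-enriched categories, Hom(k^n, k^m) is the space of m x n matrices.
dim(Hom(k^7, k^8)) = 8 * 7 = 56

56


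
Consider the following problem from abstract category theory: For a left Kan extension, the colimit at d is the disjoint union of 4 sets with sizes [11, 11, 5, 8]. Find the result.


Pointwise, the left Kan extension (Lan_F H)(d) is the colimit, indexed
by the comma category (F downarrow d), of H composed with the
projection (F downarrow d) -> C. Here that colimit is given
as a coproduct (disjoint union) of sets, so its cardinality is the
sum of the sizes of the summands.
Coproduct of sets with sizes: 11 + 11 + 5 + 8
= 35

35


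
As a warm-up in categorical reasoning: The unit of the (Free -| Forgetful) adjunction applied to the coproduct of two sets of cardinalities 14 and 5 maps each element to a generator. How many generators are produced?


The unit eta_X: X -> U(F(X)) of the Free-Forgetful adjunction
maps each element of X to a generator of F(X). For X = S + T (disjoint
union in Set), |S + T| = |S| + |T|.
Total mappings = 14 + 5 = 19.

19


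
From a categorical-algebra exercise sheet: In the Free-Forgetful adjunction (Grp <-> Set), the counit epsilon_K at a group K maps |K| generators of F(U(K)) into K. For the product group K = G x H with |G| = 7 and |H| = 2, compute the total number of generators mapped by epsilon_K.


The counit epsilon_K: F(U(K)) -> K of the Free-Forgetful adjunction
maps |K| generators of F(U(K)) into K. For K = G x H (the product group),
|G x H| = |G| * |H|.
Total generators mapped = 7 * 2 = 14.

14


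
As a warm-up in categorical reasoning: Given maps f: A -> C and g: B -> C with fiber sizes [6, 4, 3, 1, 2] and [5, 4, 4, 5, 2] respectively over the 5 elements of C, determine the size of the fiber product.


The pullback A x_C B consists of pairs (a, b) with f(a) = g(b).
For each element c in C, the fiber product has |f^-1(c)| * |g^-1(c)| elements.
Summing over C: 6 * 5 + 4 * 4 + 3 * 4 + 1 * 5 + 2 * 2
= 30 + 16 + 12 + 5 + 4 = 67

67


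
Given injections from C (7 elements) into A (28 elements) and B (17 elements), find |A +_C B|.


The pushout A +_C B identifies the images of C in A and B.
|A +_C B| = |A| + |B| - |C| (for injections).
= 28 + 17 - 7 = 38

38


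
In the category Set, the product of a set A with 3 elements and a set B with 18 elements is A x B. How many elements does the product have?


In Set, the product A x B is the Cartesian product.
By the universal property, |A x B| = |A| * |B|.
|A x B| = 3 * 18 = 54

54


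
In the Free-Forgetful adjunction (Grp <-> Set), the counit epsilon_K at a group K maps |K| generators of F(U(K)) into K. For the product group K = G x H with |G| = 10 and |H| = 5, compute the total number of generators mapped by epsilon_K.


The counit epsilon_K: F(U(K)) -> K of the Free-Forgetful adjunction
maps |K| generators of F(U(K)) into K. For K = G x H (the product group),
|G x H| = |G| * |H|.
Total generators mapped = 10 * 5 = 50.

50


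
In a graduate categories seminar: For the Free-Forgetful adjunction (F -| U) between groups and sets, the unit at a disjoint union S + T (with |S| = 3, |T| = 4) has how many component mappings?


The unit eta_X: X -> U(F(X)) of the Free-Forgetful adjunction
maps each element of X to a generator of F(X). For X = S + T (disjoint
union in Set), |S + T| = |S| + |T|.
Total mappings = 3 + 4 = 7.

7


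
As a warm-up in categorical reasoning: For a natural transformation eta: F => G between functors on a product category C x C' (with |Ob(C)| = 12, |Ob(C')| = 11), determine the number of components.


A natural transformation eta: F => G assigns one component morphism per
object of the domain category.
The domain is the product category C x C', so
|Ob(C x C')| = |Ob(C)| * |Ob(C')| = 12 * 11 = 132.
Therefore eta has 132 component morphisms.

132


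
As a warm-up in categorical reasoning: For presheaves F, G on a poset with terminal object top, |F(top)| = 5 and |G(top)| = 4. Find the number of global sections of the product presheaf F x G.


Global sections of a presheaf on a poset with terminal top satisfy
Gamma(H) ~ H(top). Presheaves admit pointwise products, so
(F x G)(top) = F(top) x G(top) (Cartesian product).
|Gamma(F x G)| = |F(top)| * |G(top)| = 5 * 4 = 20.

20


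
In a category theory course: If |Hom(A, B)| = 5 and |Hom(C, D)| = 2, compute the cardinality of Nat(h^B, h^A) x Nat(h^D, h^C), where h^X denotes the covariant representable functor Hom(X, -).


By the Yoneda lemma, Nat(h^B, h^A) is isomorphic to Hom(A, B),
so |Nat(h^B, h^A)| = |Hom(A, B)| and |Nat(h^D, h^C)| = |Hom(C, D)|.
|Hom(A, B)| = 5, |Hom(C, D)| = 2.
|Nat(h^B, h^A) x Nat(h^D, h^C)| = 5 * 2 = 10

10


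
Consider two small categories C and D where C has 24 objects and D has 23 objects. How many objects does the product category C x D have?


The product category C x D has objects that are pairs (c, d).
Number of pairs = |Ob(C)| * |Ob(D)| = 24 * 23 = 552

552


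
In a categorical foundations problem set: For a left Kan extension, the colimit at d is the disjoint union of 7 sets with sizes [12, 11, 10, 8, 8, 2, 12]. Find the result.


Pointwise, the left Kan extension (Lan_F H)(d) is the colimit, indexed
by the comma category (F downarrow d), of H composed with the
projection (F downarrow d) -> C. Here that colimit is given
as a coproduct (disjoint union) of sets, so its cardinality is the
sum of the sizes of the summands.
Coproduct of sets with sizes: 12 + 11 + 10 + 8 + 8 + 2 + 12
= 63

63


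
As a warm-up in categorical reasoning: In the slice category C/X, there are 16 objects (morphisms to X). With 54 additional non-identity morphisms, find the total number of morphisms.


In the slice category C/X, objects are morphisms to X.
Identity morphisms: 16 (one per object of C/X).
Non-identity morphisms: 54.
Total = 16 + 54 = 70

70


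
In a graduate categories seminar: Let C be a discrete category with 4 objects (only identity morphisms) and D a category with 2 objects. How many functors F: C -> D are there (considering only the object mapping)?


A functor from a discrete category C to D is determined by
where each object maps. Each of the 4 objects of C can map
to any of the 2 objects of D independently.
Number of functors = 2^4 = 16

16


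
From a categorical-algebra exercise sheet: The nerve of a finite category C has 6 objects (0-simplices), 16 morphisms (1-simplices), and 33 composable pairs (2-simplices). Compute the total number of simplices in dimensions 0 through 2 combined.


The 2-skeleton of the nerve N(C) consists of simplices in dimensions 0, 1, 2:
  |N(C)_0| = 6 (objects)
  |N(C)_1| = 16 (morphisms)
  |N(C)_2| = 33 (composable pairs)
Total = 6 + 16 + 33 = 55

55


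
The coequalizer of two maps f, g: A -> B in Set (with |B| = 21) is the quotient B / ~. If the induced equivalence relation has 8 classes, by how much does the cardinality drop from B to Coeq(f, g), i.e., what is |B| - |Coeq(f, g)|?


The coequalizer Coeq(f, g) = B / ~ has one element per equivalence class.
|B| = 21, |Coeq(f, g)| = 8.
|B| - |Coeq(f, g)| = 21 - 8 = 13.

13


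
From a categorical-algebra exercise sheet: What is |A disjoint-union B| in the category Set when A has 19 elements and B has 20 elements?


In Set, the coproduct A + B is the disjoint union.
|A + B| = |A| + |B| = 19 + 20 = 39

39


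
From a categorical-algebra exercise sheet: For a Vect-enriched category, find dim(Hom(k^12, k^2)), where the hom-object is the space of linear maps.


In Vect-enriched categories, Hom(k^n, k^m) is the space of m x n matrices.
dim(Hom(k^12, k^2)) = 2 * 12 = 24

24


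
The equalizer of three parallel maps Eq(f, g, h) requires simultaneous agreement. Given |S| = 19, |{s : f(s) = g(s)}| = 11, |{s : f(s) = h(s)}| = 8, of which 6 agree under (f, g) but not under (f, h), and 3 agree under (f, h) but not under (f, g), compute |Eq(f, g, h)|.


Eq(f, g, h) is the triple-agreement set: points in S where all three
maps take the same value. Using inclusion-exclusion on the pairwise data:
Pair (f, g) agrees on 11 points; pair (f, h) on 8 points.
Points agreeing under (f, g) but not (f, h) = 6; under (f, h) but not (f, g) = 3.
Triple-agreement = agreement-in-(f, g) minus points that agree under (f, g) but not (f, h):
|Eq(f, g, h)| = 11 - 6 = 5
(cross-check via (f, h): 8 - 3 = 5.)

5


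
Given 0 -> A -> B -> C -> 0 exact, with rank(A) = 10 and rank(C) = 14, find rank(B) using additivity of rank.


For a short exact sequence 0 -> A -> B -> C -> 0,
rank is additive: rank(B) = rank(A) + rank(C).
rank(B) = 10 + 14 = 24

24


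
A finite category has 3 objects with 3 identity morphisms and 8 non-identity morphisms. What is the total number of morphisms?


Each object has an identity morphism, giving 3 identities.
Adding the 8 non-identity morphisms:
Total = 3 + 8 = 11

11


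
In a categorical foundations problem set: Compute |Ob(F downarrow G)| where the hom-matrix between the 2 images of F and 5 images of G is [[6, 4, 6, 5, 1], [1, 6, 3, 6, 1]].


Objects of (F downarrow G) are triples (a, b, h: F(a)->G(b)).
The count equals the sum of all entries in the hom-matrix.
sum(row 0) = 22
sum(row 1) = 17
Grand total = 39

39


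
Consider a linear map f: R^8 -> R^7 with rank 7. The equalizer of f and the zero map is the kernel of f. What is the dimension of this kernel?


The equalizer of f and the zero map is ker(f).
By the rank-nullity theorem: dim(ker(f)) = dim(domain) - rank(f).
dim(ker(f)) = 8 - 7 = 1

1


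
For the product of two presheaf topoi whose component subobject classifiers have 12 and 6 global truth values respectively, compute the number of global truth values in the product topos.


In a product of presheaf topoi E_1 x E_2, the subobject classifier
is Omega = Omega_1 x Omega_2 (componentwise), so
|Omega(top)| = |Omega_1(top_1)| * |Omega_2(top_2)|.
= 12 * 6 = 72.

72


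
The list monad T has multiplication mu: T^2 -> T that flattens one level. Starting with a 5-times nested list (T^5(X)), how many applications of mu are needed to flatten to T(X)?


Each application of mu: T^2 -> T removes one layer of nesting.
Starting at depth 5 (i.e., T^5(X)), we need to reach T(X).
Number of mu applications = 5 - 1 = 4

4


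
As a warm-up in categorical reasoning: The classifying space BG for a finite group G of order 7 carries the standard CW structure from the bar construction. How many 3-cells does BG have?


In the bar-construction CW model of BG, the n-cells are indexed by
n-tuples [g_1|...|g_n] of non-identity elements of G (degenerate
simplices with some g_i = e do not contribute cells), so there are
(|G| - 1)^n n-cells.
For dim = 3 with |G| = 7:
cells = (7 - 1)^3 = 6^3 = 216

216


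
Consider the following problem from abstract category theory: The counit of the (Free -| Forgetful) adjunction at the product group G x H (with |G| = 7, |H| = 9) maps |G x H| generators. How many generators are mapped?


The counit epsilon_K: F(U(K)) -> K of the Free-Forgetful adjunction
maps |K| generators of F(U(K)) into K. For K = G x H (the product group),
|G x H| = |G| * |H|.
Total generators mapped = 7 * 9 = 63.

63


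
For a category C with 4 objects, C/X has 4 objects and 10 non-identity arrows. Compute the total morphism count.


In the slice category C/X, objects are morphisms to X.
Identity morphisms: 4 (one per object of C/X).
Non-identity morphisms: 10.
Total = 4 + 10 = 14

14


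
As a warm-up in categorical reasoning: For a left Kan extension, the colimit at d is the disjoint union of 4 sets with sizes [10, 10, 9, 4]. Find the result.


Pointwise, the left Kan extension (Lan_F H)(d) is the colimit, indexed
by the comma category (F downarrow d), of H composed with the
projection (F downarrow d) -> C. Here that colimit is given
as a coproduct (disjoint union) of sets, so its cardinality is the
sum of the sizes of the summands.
Coproduct of sets with sizes: 10 + 10 + 9 + 4
= 33

33


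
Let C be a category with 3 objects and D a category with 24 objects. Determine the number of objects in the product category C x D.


The product category C x D has objects that are pairs (c, d).
Number of pairs = |Ob(C)| * |Ob(D)| = 3 * 24 = 72

72


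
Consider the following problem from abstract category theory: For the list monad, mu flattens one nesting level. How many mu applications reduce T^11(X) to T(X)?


Each application of mu: T^2 -> T removes one layer of nesting.
Starting at depth 11 (i.e., T^11(X)), we need to reach T(X).
Number of mu applications = 11 - 1 = 10

10


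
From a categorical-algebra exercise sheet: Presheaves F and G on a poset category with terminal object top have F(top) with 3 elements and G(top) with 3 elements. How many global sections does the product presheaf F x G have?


Global sections of a presheaf on a poset with terminal top satisfy
Gamma(H) ~ H(top). Presheaves admit pointwise products, so
(F x G)(top) = F(top) x G(top) (Cartesian product).
|Gamma(F x G)| = |F(top)| * |G(top)| = 3 * 3 = 9.

9


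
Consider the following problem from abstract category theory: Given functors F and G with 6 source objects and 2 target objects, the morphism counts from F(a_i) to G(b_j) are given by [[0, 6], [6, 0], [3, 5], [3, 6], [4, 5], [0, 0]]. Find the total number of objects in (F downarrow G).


Objects of (F downarrow G) are triples (a, b, h: F(a)->G(b)).
The count equals the sum of all entries in the hom-matrix.
sum(row 0) = 6
sum(row 1) = 6
sum(row 2) = 8
sum(row 3) = 9
sum(row 4) = 9
sum(row 5) = 0
Grand total = 38

38


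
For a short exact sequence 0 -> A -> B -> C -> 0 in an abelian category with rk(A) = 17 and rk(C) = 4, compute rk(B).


For a short exact sequence 0 -> A -> B -> C -> 0,
rank is additive: rank(B) = rank(A) + rank(C).
rank(B) = 17 + 4 = 21

21


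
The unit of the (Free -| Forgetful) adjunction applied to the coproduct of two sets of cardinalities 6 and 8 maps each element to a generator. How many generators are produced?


The unit eta_X: X -> U(F(X)) of the Free-Forgetful adjunction
maps each element of X to a generator of F(X). For X = S + T (disjoint
union in Set), |S + T| = |S| + |T|.
Total mappings = 6 + 8 = 14.

14


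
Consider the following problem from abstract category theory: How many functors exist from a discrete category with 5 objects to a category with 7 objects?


A functor from a discrete category C to D is determined by
where each object maps. Each of the 5 objects of C can map
to any of the 7 objects of D independently.
Number of functors = 7^5 = 16807

16807


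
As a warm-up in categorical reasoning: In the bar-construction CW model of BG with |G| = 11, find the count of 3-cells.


In the bar-construction CW model of BG, the n-cells are indexed by
n-tuples [g_1|...|g_n] of non-identity elements of G (degenerate
simplices with some g_i = e do not contribute cells), so there are
(|G| - 1)^n n-cells.
For dim = 3 with |G| = 11:
cells = (11 - 1)^3 = 10^3 = 1000

1000


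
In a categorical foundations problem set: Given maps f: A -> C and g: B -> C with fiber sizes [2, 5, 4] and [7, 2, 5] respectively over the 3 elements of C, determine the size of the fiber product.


The pullback A x_C B consists of pairs (a, b) with f(a) = g(b).
For each element c in C, the fiber product has |f^-1(c)| * |g^-1(c)| elements.
Summing over C: 2 * 7 + 5 * 2 + 4 * 5
= 14 + 10 + 20 = 44

44


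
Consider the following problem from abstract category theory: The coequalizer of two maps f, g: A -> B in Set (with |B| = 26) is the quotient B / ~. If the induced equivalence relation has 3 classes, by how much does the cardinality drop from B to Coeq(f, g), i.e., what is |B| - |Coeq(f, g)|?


The coequalizer Coeq(f, g) = B / ~ has one element per equivalence class.
|B| = 26, |Coeq(f, g)| = 3.
|B| - |Coeq(f, g)| = 26 - 3 = 23.

23


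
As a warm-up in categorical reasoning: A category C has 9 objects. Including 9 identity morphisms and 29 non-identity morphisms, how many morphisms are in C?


Each object has an identity morphism, giving 9 identities.
Adding the 29 non-identity morphisms:
Total = 9 + 29 = 38

38


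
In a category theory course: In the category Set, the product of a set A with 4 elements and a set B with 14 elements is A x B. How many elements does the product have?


In Set, the product A x B is the Cartesian product.
By the universal property, |A x B| = |A| * |B|.
|A x B| = 4 * 14 = 56

56


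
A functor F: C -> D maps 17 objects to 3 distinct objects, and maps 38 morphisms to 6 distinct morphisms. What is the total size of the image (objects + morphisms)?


The image of F consists of distinct objects and distinct morphisms.
|Im(F)| on objects = 3
|Im(F)| on morphisms = 6
Total image cardinality = 3 + 6 = 9

9


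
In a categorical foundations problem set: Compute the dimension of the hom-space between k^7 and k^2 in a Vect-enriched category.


In Vect-enriched categories, Hom(k^n, k^m) is the space of m x n matrices.
dim(Hom(k^7, k^2)) = 2 * 7 = 14

14


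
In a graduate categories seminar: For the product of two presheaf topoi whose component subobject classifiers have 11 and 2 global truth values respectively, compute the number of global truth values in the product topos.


In a product of presheaf topoi E_1 x E_2, the subobject classifier
is Omega = Omega_1 x Omega_2 (componentwise), so
|Omega(top)| = |Omega_1(top_1)| * |Omega_2(top_2)|.
= 11 * 2 = 22.

22


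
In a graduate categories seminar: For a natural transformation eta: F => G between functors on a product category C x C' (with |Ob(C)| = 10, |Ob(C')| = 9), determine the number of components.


A natural transformation eta: F => G assigns one component morphism per
object of the domain category.
The domain is the product category C x C', so
|Ob(C x C')| = |Ob(C)| * |Ob(C')| = 10 * 9 = 90.
Therefore eta has 90 component morphisms.

90


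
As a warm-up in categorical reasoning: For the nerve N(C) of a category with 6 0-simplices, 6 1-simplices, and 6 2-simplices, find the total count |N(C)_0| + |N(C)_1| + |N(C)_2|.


The 2-skeleton of the nerve N(C) consists of simplices in dimensions 0, 1, 2:
  |N(C)_0| = 6 (objects)
  |N(C)_1| = 6 (morphisms)
  |N(C)_2| = 6 (composable pairs)
Total = 6 + 6 + 6 = 18

18


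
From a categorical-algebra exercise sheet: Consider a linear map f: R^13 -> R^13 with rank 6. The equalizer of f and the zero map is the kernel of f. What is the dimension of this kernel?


The equalizer of f and the zero map is ker(f).
By the rank-nullity theorem: dim(ker(f)) = dim(domain) - rank(f).
dim(ker(f)) = 13 - 6 = 7

7


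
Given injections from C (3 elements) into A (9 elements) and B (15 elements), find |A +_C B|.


The pushout A +_C B identifies the images of C in A and B.
|A +_C B| = |A| + |B| - |C| (for injections).
= 9 + 15 - 3 = 21

21


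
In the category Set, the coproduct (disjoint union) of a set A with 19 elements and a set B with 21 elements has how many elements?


In Set, the coproduct A + B is the disjoint union.
|A + B| = |A| + |B| = 19 + 21 = 40

40


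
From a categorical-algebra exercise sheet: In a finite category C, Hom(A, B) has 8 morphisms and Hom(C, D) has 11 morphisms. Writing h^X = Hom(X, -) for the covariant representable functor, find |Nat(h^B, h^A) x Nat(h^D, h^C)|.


By the Yoneda lemma, Nat(h^B, h^A) is isomorphic to Hom(A, B),
so |Nat(h^B, h^A)| = |Hom(A, B)| and |Nat(h^D, h^C)| = |Hom(C, D)|.
|Hom(A, B)| = 8, |Hom(C, D)| = 11.
|Nat(h^B, h^A) x Nat(h^D, h^C)| = 8 * 11 = 88

88


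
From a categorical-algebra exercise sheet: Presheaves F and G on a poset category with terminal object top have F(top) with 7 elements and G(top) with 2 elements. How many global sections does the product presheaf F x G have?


Global sections of a presheaf on a poset with terminal top satisfy
Gamma(H) ~ H(top). Presheaves admit pointwise products, so
(F x G)(top) = F(top) x G(top) (Cartesian product).
|Gamma(F x G)| = |F(top)| * |G(top)| = 7 * 2 = 14.

14


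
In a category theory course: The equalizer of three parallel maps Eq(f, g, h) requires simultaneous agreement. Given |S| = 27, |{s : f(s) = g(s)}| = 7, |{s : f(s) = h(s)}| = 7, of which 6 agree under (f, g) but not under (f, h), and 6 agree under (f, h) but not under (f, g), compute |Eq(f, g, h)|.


Eq(f, g, h) is the triple-agreement set: points in S where all three
maps take the same value. Using inclusion-exclusion on the pairwise data:
Pair (f, g) agrees on 7 points; pair (f, h) on 7 points.
Points agreeing under (f, g) but not (f, h) = 6; under (f, h) but not (f, g) = 6.
Triple-agreement = agreement-in-(f, g) minus points that agree under (f, g) but not (f, h):
|Eq(f, g, h)| = 7 - 6 = 1
(cross-check via (f, h): 7 - 6 = 1.)

1


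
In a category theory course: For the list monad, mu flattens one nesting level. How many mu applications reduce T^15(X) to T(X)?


Each application of mu: T^2 -> T removes one layer of nesting.
Starting at depth 15 (i.e., T^15(X)), we need to reach T(X).
Number of mu applications = 15 - 1 = 14

14


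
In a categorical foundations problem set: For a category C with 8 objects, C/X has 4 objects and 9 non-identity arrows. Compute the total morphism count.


In the slice category C/X, objects are morphisms to X.
Identity morphisms: 4 (one per object of C/X).
Non-identity morphisms: 9.
Total = 4 + 9 = 13

13


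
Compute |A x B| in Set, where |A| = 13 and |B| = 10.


In Set, the product A x B is the Cartesian product.
By the universal property, |A x B| = |A| * |B|.
|A x B| = 13 * 10 = 130

130


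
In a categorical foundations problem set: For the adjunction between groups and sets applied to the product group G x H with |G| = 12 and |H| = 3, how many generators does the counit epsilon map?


The counit epsilon_K: F(U(K)) -> K of the Free-Forgetful adjunction
maps |K| generators of F(U(K)) into K. For K = G x H (the product group),
|G x H| = |G| * |H|.
Total generators mapped = 12 * 3 = 36.

36


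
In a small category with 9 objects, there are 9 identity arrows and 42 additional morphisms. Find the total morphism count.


Each object has an identity morphism, giving 9 identities.
Adding the 42 non-identity morphisms:
Total = 9 + 42 = 51

51


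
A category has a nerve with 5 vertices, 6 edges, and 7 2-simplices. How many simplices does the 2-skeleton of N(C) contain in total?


The 2-skeleton of the nerve N(C) consists of simplices in dimensions 0, 1, 2:
  |N(C)_0| = 5 (objects)
  |N(C)_1| = 6 (morphisms)
  |N(C)_2| = 7 (composable pairs)
Total = 5 + 6 + 7 = 18

18


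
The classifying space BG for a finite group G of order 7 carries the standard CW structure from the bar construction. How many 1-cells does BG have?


In the bar-construction CW model of BG, the n-cells are indexed by
n-tuples [g_1|...|g_n] of non-identity elements of G (degenerate
simplices with some g_i = e do not contribute cells), so there are
(|G| - 1)^n n-cells.
For dim = 1 with |G| = 7:
cells = (7 - 1)^1 = 6^1 = 6

6


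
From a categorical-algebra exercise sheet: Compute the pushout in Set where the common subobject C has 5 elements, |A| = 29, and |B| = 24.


The pushout A +_C B identifies the images of C in A and B.
|A +_C B| = |A| + |B| - |C| (for injections).
= 29 + 24 - 5 = 48

48


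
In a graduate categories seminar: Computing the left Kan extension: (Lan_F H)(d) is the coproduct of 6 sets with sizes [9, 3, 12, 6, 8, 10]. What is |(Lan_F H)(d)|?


Pointwise, the left Kan extension (Lan_F H)(d) is the colimit, indexed
by the comma category (F downarrow d), of H composed with the
projection (F downarrow d) -> C. Here that colimit is given
as a coproduct (disjoint union) of sets, so its cardinality is the
sum of the sizes of the summands.
Coproduct of sets with sizes: 9 + 3 + 12 + 6 + 8 + 10
= 48

48


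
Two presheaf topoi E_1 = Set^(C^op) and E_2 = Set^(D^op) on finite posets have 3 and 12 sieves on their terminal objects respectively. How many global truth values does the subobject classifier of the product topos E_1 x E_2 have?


In a product of presheaf topoi E_1 x E_2, the subobject classifier
is Omega = Omega_1 x Omega_2 (componentwise), so
|Omega(top)| = |Omega_1(top_1)| * |Omega_2(top_2)|.
= 3 * 12 = 36.

36


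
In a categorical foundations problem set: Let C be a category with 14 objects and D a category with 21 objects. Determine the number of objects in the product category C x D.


The product category C x D has objects that are pairs (c, d).
Number of pairs = |Ob(C)| * |Ob(D)| = 14 * 21 = 294

294


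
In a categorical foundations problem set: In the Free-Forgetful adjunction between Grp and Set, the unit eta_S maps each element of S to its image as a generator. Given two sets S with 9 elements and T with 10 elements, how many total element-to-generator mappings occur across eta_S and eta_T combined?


The unit eta_X: X -> U(F(X)) of the Free-Forgetful adjunction
maps each element of X to a generator of F(X). For X = S + T (disjoint
union in Set), |S + T| = |S| + |T|.
Total mappings = 9 + 10 = 19.

19


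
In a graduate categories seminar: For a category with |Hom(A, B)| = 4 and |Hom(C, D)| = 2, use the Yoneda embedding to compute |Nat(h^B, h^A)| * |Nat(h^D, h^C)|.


By the Yoneda lemma, Nat(h^B, h^A) is isomorphic to Hom(A, B),
so |Nat(h^B, h^A)| = |Hom(A, B)| and |Nat(h^D, h^C)| = |Hom(C, D)|.
|Hom(A, B)| = 4, |Hom(C, D)| = 2.
|Nat(h^B, h^A) x Nat(h^D, h^C)| = 4 * 2 = 8

8


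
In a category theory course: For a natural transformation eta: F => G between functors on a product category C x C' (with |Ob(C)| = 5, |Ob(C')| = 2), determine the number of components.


A natural transformation eta: F => G assigns one component morphism per
object of the domain category.
The domain is the product category C x C', so
|Ob(C x C')| = |Ob(C)| * |Ob(C')| = 5 * 2 = 10.
Therefore eta has 10 component morphisms.

10


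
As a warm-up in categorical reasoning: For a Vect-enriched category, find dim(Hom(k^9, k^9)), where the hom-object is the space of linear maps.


In Vect-enriched categories, Hom(k^n, k^m) is the space of m x n matrices.
dim(Hom(k^9, k^9)) = 9 * 9 = 81

81


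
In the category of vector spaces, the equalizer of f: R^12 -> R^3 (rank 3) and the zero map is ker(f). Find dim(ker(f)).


The equalizer of f and the zero map is ker(f).
By the rank-nullity theorem: dim(ker(f)) = dim(domain) - rank(f).
dim(ker(f)) = 12 - 3 = 9

9


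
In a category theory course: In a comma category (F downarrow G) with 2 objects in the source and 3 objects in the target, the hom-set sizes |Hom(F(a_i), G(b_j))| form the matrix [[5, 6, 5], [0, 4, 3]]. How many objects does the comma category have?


Objects of (F downarrow G) are triples (a, b, h: F(a)->G(b)).
The count equals the sum of all entries in the hom-matrix.
sum(row 0) = 16
sum(row 1) = 7
Grand total = 23

23


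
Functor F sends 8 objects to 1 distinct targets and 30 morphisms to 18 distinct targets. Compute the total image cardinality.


The image of F consists of distinct objects and distinct morphisms.
|Im(F)| on objects = 1
|Im(F)| on morphisms = 18
Total image cardinality = 1 + 18 = 19

19


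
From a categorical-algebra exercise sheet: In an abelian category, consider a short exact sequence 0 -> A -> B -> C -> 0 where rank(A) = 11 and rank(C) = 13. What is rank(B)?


For a short exact sequence 0 -> A -> B -> C -> 0,
rank is additive: rank(B) = rank(A) + rank(C).
rank(B) = 11 + 13 = 24

24


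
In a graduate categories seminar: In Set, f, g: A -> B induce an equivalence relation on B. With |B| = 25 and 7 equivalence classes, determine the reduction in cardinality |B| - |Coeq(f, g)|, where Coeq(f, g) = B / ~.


The coequalizer Coeq(f, g) = B / ~ has one element per equivalence class.
|B| = 25, |Coeq(f, g)| = 7.
|B| - |Coeq(f, g)| = 25 - 7 = 18.

18


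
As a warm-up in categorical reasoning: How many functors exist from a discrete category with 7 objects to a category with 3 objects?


A functor from a discrete category C to D is determined by
where each object maps. Each of the 7 objects of C can map
to any of the 3 objects of D independently.
Number of functors = 3^7 = 2187

2187


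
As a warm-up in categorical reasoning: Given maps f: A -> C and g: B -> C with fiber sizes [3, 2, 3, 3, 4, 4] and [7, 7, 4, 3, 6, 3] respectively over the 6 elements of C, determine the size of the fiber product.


The pullback A x_C B consists of pairs (a, b) with f(a) = g(b).
For each element c in C, the fiber product has |f^-1(c)| * |g^-1(c)| elements.
Summing over C: 3 * 7 + 2 * 7 + 3 * 4 + 3 * 3 + 4 * 6 + 4 * 3
= 21 + 14 + 12 + 9 + 24 + 12 = 92

92


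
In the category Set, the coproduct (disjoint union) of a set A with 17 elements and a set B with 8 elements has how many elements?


In Set, the coproduct A + B is the disjoint union.
|A + B| = |A| + |B| = 17 + 8 = 25

25


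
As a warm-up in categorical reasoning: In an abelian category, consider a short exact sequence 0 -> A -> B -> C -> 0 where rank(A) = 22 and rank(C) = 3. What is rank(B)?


For a short exact sequence 0 -> A -> B -> C -> 0,
rank is additive: rank(B) = rank(A) + rank(C).
rank(B) = 22 + 3 = 25

25


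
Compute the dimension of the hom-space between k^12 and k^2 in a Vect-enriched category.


In Vect-enriched categories, Hom(k^n, k^m) is the space of m x n matrices.
dim(Hom(k^12, k^2)) = 2 * 12 = 24

24


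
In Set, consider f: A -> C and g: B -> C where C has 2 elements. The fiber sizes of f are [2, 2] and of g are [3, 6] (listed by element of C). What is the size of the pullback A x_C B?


The pullback A x_C B consists of pairs (a, b) with f(a) = g(b).
For each element c in C, the fiber product has |f^-1(c)| * |g^-1(c)| elements.
Summing over C: 2 * 3 + 2 * 6
= 6 + 12 = 18

18


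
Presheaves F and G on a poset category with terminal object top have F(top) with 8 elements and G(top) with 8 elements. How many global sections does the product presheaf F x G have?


Global sections of a presheaf on a poset with terminal top satisfy
Gamma(H) ~ H(top). Presheaves admit pointwise products, so
(F x G)(top) = F(top) x G(top) (Cartesian product).
|Gamma(F x G)| = |F(top)| * |G(top)| = 8 * 8 = 64.

64


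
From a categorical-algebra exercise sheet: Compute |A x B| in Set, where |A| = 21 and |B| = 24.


In Set, the product A x B is the Cartesian product.
By the universal property, |A x B| = |A| * |B|.
|A x B| = 21 * 24 = 504

504


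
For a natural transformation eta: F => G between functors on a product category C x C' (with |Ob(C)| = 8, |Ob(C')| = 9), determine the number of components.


A natural transformation eta: F => G assigns one component morphism per
object of the domain category.
The domain is the product category C x C', so
|Ob(C x C')| = |Ob(C)| * |Ob(C')| = 8 * 9 = 72.
Therefore eta has 72 component morphisms.

72


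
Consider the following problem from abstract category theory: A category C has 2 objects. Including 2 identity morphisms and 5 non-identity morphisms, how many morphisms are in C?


Each object has an identity morphism, giving 2 identities.
Adding the 5 non-identity morphisms:
Total = 2 + 5 = 7

7


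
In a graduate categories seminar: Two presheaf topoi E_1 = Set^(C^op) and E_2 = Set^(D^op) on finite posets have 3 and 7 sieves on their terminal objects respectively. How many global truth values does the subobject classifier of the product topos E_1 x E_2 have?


In a product of presheaf topoi E_1 x E_2, the subobject classifier
is Omega = Omega_1 x Omega_2 (componentwise), so
|Omega(top)| = |Omega_1(top_1)| * |Omega_2(top_2)|.
= 3 * 7 = 21.

21


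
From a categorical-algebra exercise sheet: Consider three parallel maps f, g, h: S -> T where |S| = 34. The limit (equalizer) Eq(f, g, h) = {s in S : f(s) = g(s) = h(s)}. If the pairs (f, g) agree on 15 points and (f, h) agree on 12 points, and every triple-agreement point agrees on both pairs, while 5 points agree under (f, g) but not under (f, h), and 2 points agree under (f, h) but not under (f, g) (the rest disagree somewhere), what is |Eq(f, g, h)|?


Eq(f, g, h) is the triple-agreement set: points in S where all three
maps take the same value. Using inclusion-exclusion on the pairwise data:
Pair (f, g) agrees on 15 points; pair (f, h) on 12 points.
Points agreeing under (f, g) but not (f, h) = 5; under (f, h) but not (f, g) = 2.
Triple-agreement = agreement-in-(f, g) minus points that agree under (f, g) but not (f, h):
|Eq(f, g, h)| = 15 - 5 = 10
(cross-check via (f, h): 12 - 2 = 10.)

10


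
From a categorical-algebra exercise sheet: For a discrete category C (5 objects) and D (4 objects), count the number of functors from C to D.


A functor from a discrete category C to D is determined by
where each object maps. Each of the 5 objects of C can map
to any of the 4 objects of D independently.
Number of functors = 4^5 = 1024

1024


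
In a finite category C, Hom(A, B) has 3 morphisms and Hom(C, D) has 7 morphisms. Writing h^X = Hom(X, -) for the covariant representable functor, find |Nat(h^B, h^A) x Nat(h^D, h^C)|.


By the Yoneda lemma, Nat(h^B, h^A) is isomorphic to Hom(A, B),
so |Nat(h^B, h^A)| = |Hom(A, B)| and |Nat(h^D, h^C)| = |Hom(C, D)|.
|Hom(A, B)| = 3, |Hom(C, D)| = 7.
|Nat(h^B, h^A) x Nat(h^D, h^C)| = 3 * 7 = 21

21


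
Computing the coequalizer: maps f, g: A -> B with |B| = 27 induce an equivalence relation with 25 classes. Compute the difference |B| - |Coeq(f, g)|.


The coequalizer Coeq(f, g) = B / ~ has one element per equivalence class.
|B| = 27, |Coeq(f, g)| = 25.
|B| - |Coeq(f, g)| = 27 - 25 = 2.

2


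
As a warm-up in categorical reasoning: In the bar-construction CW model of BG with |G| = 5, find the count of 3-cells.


In the bar-construction CW model of BG, the n-cells are indexed by
n-tuples [g_1|...|g_n] of non-identity elements of G (degenerate
simplices with some g_i = e do not contribute cells), so there are
(|G| - 1)^n n-cells.
For dim = 3 with |G| = 5:
cells = (5 - 1)^3 = 4^3 = 64

64
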